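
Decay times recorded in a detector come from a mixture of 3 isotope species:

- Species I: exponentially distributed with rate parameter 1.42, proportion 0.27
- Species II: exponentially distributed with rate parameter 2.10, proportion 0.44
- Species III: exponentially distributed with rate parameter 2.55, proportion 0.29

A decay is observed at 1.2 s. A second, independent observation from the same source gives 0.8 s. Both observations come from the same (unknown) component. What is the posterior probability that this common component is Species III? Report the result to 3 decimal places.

0.159

P(component k | x) = P(Z=k)·f_k(x) / marginal(x), where marginal(x) = Σ_j P(Z=j)·f_j(x).
Since both observations come from the same component, the likelihood for component k is f_k(x₁)·f_k(x₂).
  L_I = [0.258375] × [0.455963] = 0.11781
  L_II = [0.168965] × [0.391385] = 0.0661305
  L_III = [0.119564] × [0.331573] = 0.0396441
Prior × likelihood for each component:
  P(Z=I)·L_I = 0.27 × 0.11781 = 0.0318086
  P(Z=II)·L_II = 0.44 × 0.0661305 = 0.0290974
  P(Z=III)·L_III = 0.29 × 0.0396441 = 0.0114968
Sum: 0.0318086 + 0.0290974 + 0.0114968 = 0.0724028
P(Species III | x) = 0.0114968 / 0.0724028 ≈ 0.159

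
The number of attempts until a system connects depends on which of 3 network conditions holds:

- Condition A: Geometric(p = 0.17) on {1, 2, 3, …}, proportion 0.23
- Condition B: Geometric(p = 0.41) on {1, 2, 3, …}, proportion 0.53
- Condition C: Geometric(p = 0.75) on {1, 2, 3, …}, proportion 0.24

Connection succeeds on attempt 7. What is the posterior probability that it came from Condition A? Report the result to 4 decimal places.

0.5812

Apply Bayes' rule: the posterior for each component is proportional to its prior times its likelihood at x.
Evaluate each component's likelihood at the observed value:
  f_A = 0.0555799
  f_B = 0.017294
  f_C = 0.000183105
Unnormalised posteriors:
  π_A·f_A = 0.23 × 0.0555799 = 0.0127834
  π_B·f_B = 0.53 × 0.017294 = 0.00916583
  π_C·f_C = 0.24 × 0.000183105 = 4.39453e-05
Denominator: 0.0127834 + 0.00916583 + 4.39453e-05 = 0.0219931
P(Condition A | x) ≈ 0.5812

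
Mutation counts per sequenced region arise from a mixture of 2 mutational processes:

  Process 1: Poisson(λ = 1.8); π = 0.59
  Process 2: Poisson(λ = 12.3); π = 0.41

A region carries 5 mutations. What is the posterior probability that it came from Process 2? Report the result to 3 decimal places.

0.222

By Bayes' theorem, P(k | x) = π_k f_k(x) / Σ_j π_j f_j(x).
Component likelihoods at x = 5 mutations:
  L_1 = 0.0260286
  L_2 = 0.0106788
Unnormalised posteriors:
  π_1·L_1 = 0.59 × 0.0260286 = 0.0153569
  π_2·L_2 = 0.41 × 0.0106788 = 0.00437831
Sum: 0.0153569 + 0.00437831 = 0.0197352
Responsibility of Process 2: 0.00437831 / 0.0197352 ≈ 0.222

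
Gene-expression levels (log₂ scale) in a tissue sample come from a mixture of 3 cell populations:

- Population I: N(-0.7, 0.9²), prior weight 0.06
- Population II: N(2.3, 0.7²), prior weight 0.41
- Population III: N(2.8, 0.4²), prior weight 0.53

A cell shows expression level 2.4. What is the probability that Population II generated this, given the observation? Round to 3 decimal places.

By Bayes' theorem, P(k | x) = w_k f_k(x) / Σ_j w_j f_j(x).
Normal densities:
  f_I = (1/(0.9·√(2π)))·exp(−(2.4−-0.7)²/(2·0.9²)) = 0.443269·exp(-5.93210) = 0.00117595
  f_II = (1/(0.7·√(2π)))·exp(−(2.4−2.3)²/(2·0.7²)) = 0.569918·exp(-0.01020) = 0.564132
  f_III = (1/(0.4·√(2π)))·exp(−(2.4−2.8)²/(2·0.4²)) = 0.997356·exp(-0.50000) = 0.604927
Multiply by the mixture weights:
  w_I·f_I = 0.06 × 0.00117595 = 7.05572e-05
  w_II·f_II = 0.41 × 0.564132 = 0.231294
  w_III·f_III = 0.53 × 0.604927 = 0.320611
Denominator: 7.05572e-05 + 0.231294 + 0.320611 = 0.551976
P(Population II | 2.4) ≈ 0.419

0.419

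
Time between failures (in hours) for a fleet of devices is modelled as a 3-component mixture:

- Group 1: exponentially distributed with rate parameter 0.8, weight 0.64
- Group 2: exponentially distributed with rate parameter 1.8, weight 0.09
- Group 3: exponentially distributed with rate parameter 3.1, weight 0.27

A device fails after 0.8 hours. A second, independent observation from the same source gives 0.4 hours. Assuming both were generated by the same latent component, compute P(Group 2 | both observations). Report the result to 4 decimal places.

0.1327

By Bayes' theorem, P(k | x) = π_k f_k(x) / Σ_j π_j f_j(x).
Since both observations come from the same component, the likelihood for component k is f_k(x₁)·f_k(x₂).
  p_1 = [0.8·e^(−0.8·0.8) = 0.8·e^(−0.6400) = 0.421834] × [0.580919] = 0.245051
  p_2 = [1.8·e^(−1.8·0.8) = 1.8·e^(−1.4400) = 0.42647] × [0.876154] = 0.373653
  p_3 = [3.1·e^(−3.1·0.8) = 3.1·e^(−2.4800) = 0.259604] × [0.897091] = 0.232888
Unnormalised posteriors:
  π_1·p_1 = 0.64 × 0.245051 = 0.156833
  π_2·p_2 = 0.09 × 0.373653 = 0.0336288
  π_3·p_3 = 0.27 × 0.232888 = 0.0628799
Evidence: 0.156833 + 0.0336288 + 0.0628799 = 0.253342
Responsibility of Group 2: 0.0336288 / 0.253342 ≈ 0.1327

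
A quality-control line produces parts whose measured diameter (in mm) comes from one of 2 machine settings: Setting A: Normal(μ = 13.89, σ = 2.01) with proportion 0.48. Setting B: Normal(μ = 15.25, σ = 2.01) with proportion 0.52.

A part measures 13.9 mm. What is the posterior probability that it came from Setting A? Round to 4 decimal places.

P(component k | x) = π_k·f_k(x) / marginal(x), where marginal(x) = Σ_j π_j·f_j(x).
Component likelihoods at x = 13.9 mm:
  f_A = (1/(2.01·√(2π)))·exp(−(13.9−13.89)²/(2·2.01²)) = 0.198479·exp(-0.00001) = 0.198476
  f_B = (1/(2.01·√(2π)))·exp(−(13.9−15.25)²/(2·2.01²)) = 0.198479·exp(-0.22555) = 0.158401
Prior × likelihood for each component:
  π_A·f_A = 0.48 × 0.198476 = 0.0952686
  π_B·f_B = 0.52 × 0.158401 = 0.0823686
Marginal: 0.0952686 + 0.0823686 = 0.177637
P(Setting A | 13.9 mm) = 0.0952686 / 0.177637 ≈ 0.5363

0.5363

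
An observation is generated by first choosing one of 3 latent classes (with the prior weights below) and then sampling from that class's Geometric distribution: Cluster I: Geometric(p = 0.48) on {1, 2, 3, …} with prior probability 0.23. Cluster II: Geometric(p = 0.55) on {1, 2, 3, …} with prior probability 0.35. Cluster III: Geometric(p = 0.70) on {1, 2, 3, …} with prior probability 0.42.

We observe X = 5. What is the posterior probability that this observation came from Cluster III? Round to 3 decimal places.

Posterior ∝ prior × likelihood, so P(k | x) ∝ P(Z=k) f_k(x); normalise over all components.
Component likelihoods at x = 5:
  p_I = 0.0350958
  p_II = 0.0225534
  p_III = 0.00567
Prior × likelihood for each component:
  P(Z=I)·p_I = 0.23 × 0.0350958 = 0.00807202
  P(Z=II)·p_II = 0.35 × 0.0225534 = 0.0078937
  P(Z=III)·p_III = 0.42 × 0.00567 = 0.0023814
Marginal: 0.00807202 + 0.0078937 + 0.0023814 = 0.0183471
So the posterior for Cluster III is 0.0023814 / 0.0183471 ≈ 0.130.

0.130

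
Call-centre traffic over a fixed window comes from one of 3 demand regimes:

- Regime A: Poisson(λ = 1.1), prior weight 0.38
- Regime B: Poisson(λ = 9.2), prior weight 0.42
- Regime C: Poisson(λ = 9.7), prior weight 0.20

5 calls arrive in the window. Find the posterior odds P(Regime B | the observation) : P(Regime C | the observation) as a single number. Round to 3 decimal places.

2.657

Only the two components matter; the odds are (π_i f_i(x)) / (π_j f_j(x)).
Evaluate each component's likelihood at the observed value:
  p_A = 0.00446744
  p_B = 0.0554943
  p_C = 0.0438552
0.0233076 / 0.00877104 ≈ 2.657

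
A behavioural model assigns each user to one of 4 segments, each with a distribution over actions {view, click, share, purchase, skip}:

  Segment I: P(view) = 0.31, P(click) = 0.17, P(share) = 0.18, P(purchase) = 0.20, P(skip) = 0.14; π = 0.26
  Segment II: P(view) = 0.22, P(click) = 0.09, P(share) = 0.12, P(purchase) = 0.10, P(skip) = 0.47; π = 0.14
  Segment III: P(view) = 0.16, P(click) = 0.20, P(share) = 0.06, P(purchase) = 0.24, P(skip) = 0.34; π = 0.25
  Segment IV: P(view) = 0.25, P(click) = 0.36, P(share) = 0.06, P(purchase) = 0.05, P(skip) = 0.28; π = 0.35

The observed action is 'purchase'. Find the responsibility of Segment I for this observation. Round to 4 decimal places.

P(component k | x) = π_k·f_k(x) / marginal(x), where marginal(x) = Σ_j π_j·f_j(x).
Categorical probabilities:
  p_I = 0.2
  p_II = 0.1
  p_III = 0.24
  p_IV = 0.05
Unnormalised posteriors:
  π_I·p_I = 0.26 × 0.2 = 0.052
  π_II·p_II = 0.14 × 0.1 = 0.014
  π_III·p_III = 0.25 × 0.24 = 0.06
  π_IV·p_IV = 0.35 × 0.05 = 0.0175
Sum: 0.052 + 0.014 + 0.06 + 0.0175 = 0.1435
P(Segment I | the observation) = 0.052 / 0.1435 ≈ 0.3624

0.3624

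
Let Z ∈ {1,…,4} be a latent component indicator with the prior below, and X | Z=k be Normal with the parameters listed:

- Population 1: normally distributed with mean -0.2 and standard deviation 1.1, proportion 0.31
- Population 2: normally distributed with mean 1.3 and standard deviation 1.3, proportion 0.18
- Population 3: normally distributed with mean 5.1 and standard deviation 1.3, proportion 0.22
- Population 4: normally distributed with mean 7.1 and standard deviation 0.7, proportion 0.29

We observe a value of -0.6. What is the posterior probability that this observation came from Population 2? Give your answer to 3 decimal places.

By Bayes' theorem, P(k | x) = P(Z=k) f_k(x) / Σ_j P(Z=j) f_j(x).
Evaluate each component's likelihood at the observed value:
  p_1 = (1/(1.1·√(2π)))·exp(−(-0.6−-0.2)²/(2·1.1²)) = 0.362675·exp(-0.06612) = 0.339472
  p_2 = (1/(1.3·√(2π)))·exp(−(-0.6−1.3)²/(2·1.3²)) = 0.306879·exp(-1.06805) = 0.105468
  p_3 = (1/(1.3·√(2π)))·exp(−(-0.6−5.1)²/(2·1.3²)) = 0.306879·exp(-9.61243) = 2.05278e-05
  p_4 = (1/(0.7·√(2π)))·exp(−(-0.6−7.1)²/(2·0.7²)) = 0.569918·exp(-60.50000) = 3.02688e-27
Multiply by the mixture weights:
  P(Z=1)·p_1 = 0.31 × 0.339472 = 0.105236
  P(Z=2)·p_2 = 0.18 × 0.105468 = 0.0189842
  P(Z=3)·p_3 = 0.22 × 2.05278e-05 = 4.51612e-06
  P(Z=4)·p_4 = 0.29 × 3.02688e-27 = 8.77797e-28
Denominator: 0.105236 + 0.0189842 + 4.51612e-06 + 8.77797e-28 = 0.124225
Responsibility of Population 2: 0.0189842 / 0.124225 ≈ 0.153

0.153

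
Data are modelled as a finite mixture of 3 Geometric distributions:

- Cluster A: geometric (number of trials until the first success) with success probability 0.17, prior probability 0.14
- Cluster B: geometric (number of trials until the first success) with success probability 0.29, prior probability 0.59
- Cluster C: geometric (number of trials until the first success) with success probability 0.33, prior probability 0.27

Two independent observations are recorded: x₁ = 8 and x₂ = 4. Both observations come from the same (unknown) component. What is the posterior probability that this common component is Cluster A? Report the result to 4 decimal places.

0.2259

Apply Bayes' rule: the posterior for each component is proportional to its prior times its likelihood at x.
Since both observations come from the same component, the likelihood for component k is f_k(x₁)·f_k(x₂).
  L_A = [0.17·(1−0.17)^7 = 0.17·0.271361 = 0.0461313] × [0.0972038] = 0.00448414
  L_B = [0.29·(1−0.29)^7 = 0.29·0.0909512 = 0.0263758] × [0.103794] = 0.00273766
  L_C = [0.33·(1−0.33)^7 = 0.33·0.0606071 = 0.0200003] × [0.0992518] = 0.00198507
Prior × likelihood for each component:
  π_A·L_A = 0.14 × 0.00448414 = 0.000627779
  π_B·L_B = 0.59 × 0.00273766 = 0.00161522
  π_C·L_C = 0.27 × 0.00198507 = 0.000535969
Marginal: 0.000627779 + 0.00161522 + 0.000535969 = 0.00277897
P(Cluster A | x₁,x₂) = 0.000627779 / 0.00277897 ≈ 0.2259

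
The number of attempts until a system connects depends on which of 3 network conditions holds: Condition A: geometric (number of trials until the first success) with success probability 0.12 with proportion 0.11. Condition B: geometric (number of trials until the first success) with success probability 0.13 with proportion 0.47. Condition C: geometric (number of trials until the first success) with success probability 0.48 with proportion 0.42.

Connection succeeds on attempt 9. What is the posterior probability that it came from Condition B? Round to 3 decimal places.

The responsibility of component k is π_k f_k(x) divided by Σ_j π_j f_j(x).
Component likelihoods at x = 9:
  f_A = 0.12·(1−0.12)^8 = 0.12·0.359635 = 0.0431561
  f_B = 0.13·(1−0.13)^8 = 0.13·0.328212 = 0.0426675
  f_C = 0.48·(1−0.48)^8 = 0.48·0.00534597 = 0.00256607
Multiply by the mixture weights:
  π_A·f_A = 0.11 × 0.0431561 = 0.00474718
  π_B·f_B = 0.47 × 0.0426675 = 0.0200537
  π_C·f_C = 0.42 × 0.00256607 = 0.00107775
Sum: 0.00474718 + 0.0200537 + 0.00107775 = 0.0258787
P(Condition B | x) = 0.0200537 / 0.0258787 ≈ 0.775

0.775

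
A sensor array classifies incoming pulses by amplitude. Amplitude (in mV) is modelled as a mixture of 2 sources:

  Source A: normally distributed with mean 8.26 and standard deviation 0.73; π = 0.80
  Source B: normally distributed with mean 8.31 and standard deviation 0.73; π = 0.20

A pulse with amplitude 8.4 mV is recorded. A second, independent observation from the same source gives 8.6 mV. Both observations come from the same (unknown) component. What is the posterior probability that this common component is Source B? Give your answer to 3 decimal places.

0.207

P(component k | x) = P(Z=k)·f_k(x) / marginal(x), where marginal(x) = Σ_j P(Z=j)·f_j(x).
Since both observations come from the same component, the likelihood for component k is f_k(x₁)·f_k(x₂).
  p_A = [(1/(0.73·√(2π)))·exp(−(8.4−8.26)²/(2·0.73²)) = 0.546496·exp(-0.01839) = 0.536538] × [0.490323] = 0.263077
  p_B = [(1/(0.73·√(2π)))·exp(−(8.4−8.31)²/(2·0.73²)) = 0.546496·exp(-0.00760) = 0.542359] × [0.505031] = 0.273908
Unnormalised posteriors:
  P(Z=A)·p_A = 0.80 × 0.263077 = 0.210462
  P(Z=B)·p_B = 0.20 × 0.273908 = 0.0547816
Denominator: 0.210462 + 0.0547816 = 0.265243
So the posterior for Source B is 0.0547816 / 0.265243 ≈ 0.207.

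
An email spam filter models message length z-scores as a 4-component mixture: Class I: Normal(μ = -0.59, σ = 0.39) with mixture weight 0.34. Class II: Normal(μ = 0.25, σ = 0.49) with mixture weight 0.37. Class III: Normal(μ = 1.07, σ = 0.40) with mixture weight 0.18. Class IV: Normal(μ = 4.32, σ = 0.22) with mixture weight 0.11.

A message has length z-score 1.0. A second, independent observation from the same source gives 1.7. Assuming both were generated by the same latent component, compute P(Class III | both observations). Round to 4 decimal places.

0.9816

The responsibility of component k is π_k f_k(x) divided by Σ_j π_j f_j(x).
Since both observations come from the same component, the likelihood for component k is f_k(x₁)·f_k(x₂).
  L_I = [(1/(0.39·√(2π)))·exp(−(1.0−-0.59)²/(2·0.39²)) = 1.022929·exp(-8.31065) = 0.000251522] × [3.33464e-08] = 8.38733e-12
  L_II = [(1/(0.49·√(2π)))·exp(−(1.0−0.25)²/(2·0.49²)) = 0.814168·exp(-1.17139) = 0.252341] × [0.0102142] = 0.00257747
  L_III = [(1/(0.40·√(2π)))·exp(−(1.0−1.07)²/(2·0.40²)) = 0.997356·exp(-0.01531) = 0.9822] × [0.288529] = 0.283393
  L_IV = [(1/(0.22·√(2π)))·exp(−(1.0−4.32)²/(2·0.22²)) = 1.813374·exp(-113.86777) = 6.40241e-50] × [2.89245e-31] = 1.85187e-80
Unnormalised posteriors:
  π_I·L_I = 0.34 × 8.38733e-12 = 2.85169e-12
  π_II·L_II = 0.37 × 0.00257747 = 0.000953663
  π_III·L_III = 0.18 × 0.283393 = 0.0510107
  π_IV·L_IV = 0.11 × 1.85187e-80 = 2.03705e-81
Normaliser: 2.85169e-12 + 0.000953663 + 0.0510107 + 2.03705e-81 = 0.0519644
So the posterior for Class III is 0.0510107 / 0.0519644 ≈ 0.9816.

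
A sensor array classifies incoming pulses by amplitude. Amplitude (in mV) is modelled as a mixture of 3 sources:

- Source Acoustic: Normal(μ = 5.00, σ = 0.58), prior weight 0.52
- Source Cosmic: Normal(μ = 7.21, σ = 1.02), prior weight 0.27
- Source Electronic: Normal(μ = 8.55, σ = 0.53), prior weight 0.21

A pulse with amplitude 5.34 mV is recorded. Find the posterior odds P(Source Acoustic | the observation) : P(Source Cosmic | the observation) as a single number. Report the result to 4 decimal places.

Since P(k|x) ∝ π_k f_k(x), the posterior odds are π_i f_i(x) / (π_j f_j(x)).
Normal densities:
  f_Acoustic = (1/(0.58·√(2π)))·exp(−(5.34−5.00)²/(2·0.58²)) = 0.687832·exp(-0.17182) = 0.579244
  f_Cosmic = (1/(1.02·√(2π)))·exp(−(5.34−7.21)²/(2·1.02²)) = 0.391120·exp(-1.68056) = 0.0728541
  f_Electronic = (1/(0.53·√(2π)))·exp(−(5.34−8.55)²/(2·0.53²)) = 0.752721·exp(-18.34122) = 8.1497e-09
Posterior odds = (π_Acoustic·f_Acoustic) / (π_Cosmic·f_Cosmic) = (0.52·0.579244) / (0.27·0.0728541) = 0.301207 / 0.0196706 ≈ 15.3126

15.3126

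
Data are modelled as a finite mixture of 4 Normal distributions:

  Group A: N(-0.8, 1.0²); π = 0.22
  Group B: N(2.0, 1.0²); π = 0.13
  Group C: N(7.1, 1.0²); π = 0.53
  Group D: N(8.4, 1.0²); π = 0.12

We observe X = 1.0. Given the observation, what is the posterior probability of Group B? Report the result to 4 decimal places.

0.6443

The responsibility of component k is P(Z=k) f_k(x) divided by Σ_j P(Z=j) f_j(x).
Evaluate each component's likelihood at the observed value:
  p_A = (1/(1.0·√(2π)))·exp(−(1.0−-0.8)²/(2·1.0²)) = 0.398942·exp(-1.62000) = 0.0789502
  p_B = (1/(1.0·√(2π)))·exp(−(1.0−2.0)²/(2·1.0²)) = 0.398942·exp(-0.50000) = 0.241971
  p_C = (1/(1.0·√(2π)))·exp(−(1.0−7.1)²/(2·1.0²)) = 0.398942·exp(-18.60500) = 3.31788e-09
  p_D = (1/(1.0·√(2π)))·exp(−(1.0−8.4)²/(2·1.0²)) = 0.398942·exp(-27.38000) = 5.12775e-13
Unnormalised posteriors:
  P(Z=A)·p_A = 0.22 × 0.0789502 = 0.017369
  P(Z=B)·p_B = 0.13 × 0.241971 = 0.0314562
  P(Z=C)·p_C = 0.53 × 3.31788e-09 = 1.75848e-09
  P(Z=D)·p_D = 0.12 × 5.12775e-13 = 6.1533e-14
Denominator: 0.017369 + 0.0314562 + 1.75848e-09 + 6.1533e-14 = 0.0488252
P(Group B | the observation) = 0.0314562 / 0.0488252 ≈ 0.6443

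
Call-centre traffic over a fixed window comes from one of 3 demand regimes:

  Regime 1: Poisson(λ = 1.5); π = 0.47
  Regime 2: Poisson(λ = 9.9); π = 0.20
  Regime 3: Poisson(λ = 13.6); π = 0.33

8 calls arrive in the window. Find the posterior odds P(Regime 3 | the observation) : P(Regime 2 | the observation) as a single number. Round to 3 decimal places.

0.517

The posterior odds equal the prior odds times the likelihood ratio: (w_i/w_j)·(f_i(x)/f_j(x)).
Poisson probabilities:
  p_1 = 0.00014183
  p_2 = 0.114827
  p_3 = 0.0360069
Posterior odds = (w_3·p_3) / (w_2·p_2) = (0.33·0.0360069) / (0.20·0.114827) = 0.0118823 / 0.0229655 ≈ 0.517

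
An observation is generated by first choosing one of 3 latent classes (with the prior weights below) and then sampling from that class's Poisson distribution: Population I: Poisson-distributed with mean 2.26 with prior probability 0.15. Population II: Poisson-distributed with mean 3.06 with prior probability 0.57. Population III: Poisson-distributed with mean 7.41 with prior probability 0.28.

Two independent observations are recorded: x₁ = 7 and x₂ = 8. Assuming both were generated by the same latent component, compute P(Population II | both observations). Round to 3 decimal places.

By Bayes' theorem, P(k | x) = P(Z=k) f_k(x) / Σ_j P(Z=j) f_j(x).
Since both observations come from the same component, the likelihood for component k is f_k(x₁)·f_k(x₂).
  f_I = [e^(−2.26)·2.26^7/7! = 0.00623481] × [0.00176133] = 1.09816e-05
  f_II = [e^(−3.06)·3.06^7/7! = 0.0233711] × [0.00893943] = 0.000208924
  f_III = [e^(−7.41)·7.41^7/7! = 0.147291] × [0.136428] = 0.0200945
Multiply by the mixture weights:
  P(Z=I)·f_I = 0.15 × 1.09816e-05 = 1.64724e-06
  P(Z=II)·f_II = 0.57 × 0.000208924 = 0.000119087
  P(Z=III)·f_III = 0.28 × 0.0200945 = 0.00562647
Evidence: 1.64724e-06 + 0.000119087 + 0.00562647 = 0.0057472
P(Population II | data) = 0.000119087 / 0.0057472 ≈ 0.021

0.021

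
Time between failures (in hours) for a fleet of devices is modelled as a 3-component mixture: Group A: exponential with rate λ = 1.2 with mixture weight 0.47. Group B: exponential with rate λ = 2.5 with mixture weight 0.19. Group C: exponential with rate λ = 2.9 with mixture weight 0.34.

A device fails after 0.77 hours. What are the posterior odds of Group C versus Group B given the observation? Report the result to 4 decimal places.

The posterior odds equal the prior odds times the likelihood ratio: (P(Z=i)/P(Z=j))·(f_i(x)/f_j(x)).
Evaluate each component's likelihood at the observed value:
  p_A = 0.476314
  p_B = 0.364689
  p_C = 0.310898
Odds = (0.34/0.19) × (0.310898/0.364689) = 1.78947 × 0.852502 ≈ 1.5255

1.5255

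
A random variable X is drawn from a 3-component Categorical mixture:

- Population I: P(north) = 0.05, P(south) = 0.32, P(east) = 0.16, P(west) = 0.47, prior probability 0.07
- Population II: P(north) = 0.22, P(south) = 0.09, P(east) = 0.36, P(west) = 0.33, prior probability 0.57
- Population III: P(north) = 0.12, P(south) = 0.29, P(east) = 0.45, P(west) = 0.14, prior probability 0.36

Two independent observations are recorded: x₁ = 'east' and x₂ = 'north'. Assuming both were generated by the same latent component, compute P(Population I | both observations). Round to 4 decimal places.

Posterior ∝ prior × likelihood, so P(k | x) ∝ π_k f_k(x); normalise over all components.
Since both observations come from the same component, the likelihood for component k is f_k(x₁)·f_k(x₂).
  L_I = [0.16] × [0.05] = 0.008
  L_II = [0.36] × [0.22] = 0.0792
  L_III = [0.45] × [0.12] = 0.054
Multiply by the mixture weights:
  π_I·L_I = 0.07 × 0.008 = 0.00056
  π_II·L_II = 0.57 × 0.0792 = 0.045144
  π_III·L_III = 0.36 × 0.054 = 0.01944
Denominator: 0.00056 + 0.045144 + 0.01944 = 0.065144
P(Population I | x) = 0.00056 / 0.065144 ≈ 0.0086

0.0086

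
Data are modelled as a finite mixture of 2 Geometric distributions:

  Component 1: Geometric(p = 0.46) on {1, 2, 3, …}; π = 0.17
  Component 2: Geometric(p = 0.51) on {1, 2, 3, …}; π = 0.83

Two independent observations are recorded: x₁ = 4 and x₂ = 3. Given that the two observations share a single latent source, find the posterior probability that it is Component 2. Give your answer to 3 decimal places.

Apply Bayes' rule: the posterior for each component is proportional to its prior times its likelihood at x.
Since both observations come from the same component, the likelihood for component k is f_k(x₁)·f_k(x₂).
  p_1 = [0.46·(1−0.46)^3 = 0.46·0.157464 = 0.0724334] × [0.134136] = 0.00971593
  p_2 = [0.51·(1−0.51)^3 = 0.51·0.117649 = 0.060001] × [0.122451] = 0.00734718
Multiply by the mixture weights:
  π_1·p_1 = 0.17 × 0.00971593 = 0.00165171
  π_2·p_2 = 0.83 × 0.00734718 = 0.00609816
Denominator: 0.00165171 + 0.00609816 = 0.00774987
Responsibility of Component 2: 0.00609816 / 0.00774987 ≈ 0.787

0.787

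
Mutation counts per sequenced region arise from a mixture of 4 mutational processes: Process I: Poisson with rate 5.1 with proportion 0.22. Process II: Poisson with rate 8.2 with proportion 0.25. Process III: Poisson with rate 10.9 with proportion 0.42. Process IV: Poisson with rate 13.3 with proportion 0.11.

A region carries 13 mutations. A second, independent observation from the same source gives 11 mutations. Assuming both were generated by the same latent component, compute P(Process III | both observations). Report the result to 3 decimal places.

0.715

The responsibility of component k is w_k f_k(x) divided by Σ_j w_j f_j(x).
Since both observations come from the same component, the likelihood for component k is f_k(x₁)·f_k(x₂).
  p_I = [0.00154607] × [0.00927287] = 1.43365e-05
  p_II = [0.033426] × [0.07755] = 0.00259219
  p_III = [0.0908771] × [0.119323] = 0.0108438
  p_IV = [0.109566] × [0.0966264] = 0.0105869
Unnormalised posteriors:
  w_I·p_I = 0.22 × 1.43365e-05 = 3.15404e-06
  w_II·p_II = 0.25 × 0.00259219 = 0.000648048
  w_III·p_III = 0.42 × 0.0108438 = 0.00455438
  w_IV·p_IV = 0.11 × 0.0105869 = 0.00116456
Sum: 3.15404e-06 + 0.000648048 + 0.00455438 + 0.00116456 = 0.00637015
Responsibility of Process III: 0.00455438 / 0.00637015 ≈ 0.715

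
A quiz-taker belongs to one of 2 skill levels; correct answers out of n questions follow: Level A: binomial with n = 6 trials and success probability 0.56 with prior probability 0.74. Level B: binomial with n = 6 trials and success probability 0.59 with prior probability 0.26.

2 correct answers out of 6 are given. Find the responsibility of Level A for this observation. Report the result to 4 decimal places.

The responsibility of component k is w_k f_k(x) divided by Σ_j w_j f_j(x).
Binomial probabilities:
  f_A = C(6,2)·0.56^2·0.44^4 = 15·0.3136·0.037481 = 0.17631
  f_B = C(6,2)·0.59^2·0.41^4 = 15·0.3481·0.0282576 = 0.147547
Prior × likelihood for each component:
  w_A·f_A = 0.74 × 0.17631 = 0.13047
  w_B·f_B = 0.26 × 0.147547 = 0.0383622
Evidence: 0.13047 + 0.0383622 = 0.168832
So the posterior for Level A is 0.13047 / 0.168832 ≈ 0.7728.

0.7728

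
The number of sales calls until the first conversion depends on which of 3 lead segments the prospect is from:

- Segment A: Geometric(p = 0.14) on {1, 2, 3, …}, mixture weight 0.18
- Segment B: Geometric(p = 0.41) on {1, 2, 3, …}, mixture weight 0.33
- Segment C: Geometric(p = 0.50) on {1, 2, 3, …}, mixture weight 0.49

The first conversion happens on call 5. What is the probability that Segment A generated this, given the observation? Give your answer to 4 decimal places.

The responsibility of component k is π_k f_k(x) divided by Σ_j π_j f_j(x).
Geometric probabilities:
  p_A = 0.14·(1−0.14)^4 = 0.14·0.547008 = 0.0765811
  p_B = 0.41·(1−0.41)^4 = 0.41·0.121174 = 0.0496812
  p_C = 0.50·(1−0.50)^4 = 0.50·0.0625 = 0.03125
Weight by the priors:
  π_A·p_A = 0.18 × 0.0765811 = 0.0137846
  π_B·p_B = 0.33 × 0.0496812 = 0.0163948
  π_C·p_C = 0.49 × 0.03125 = 0.0153125
Evidence: 0.0137846 + 0.0163948 + 0.0153125 = 0.0454919
P(Segment A | 5) ≈ 0.3030

0.3030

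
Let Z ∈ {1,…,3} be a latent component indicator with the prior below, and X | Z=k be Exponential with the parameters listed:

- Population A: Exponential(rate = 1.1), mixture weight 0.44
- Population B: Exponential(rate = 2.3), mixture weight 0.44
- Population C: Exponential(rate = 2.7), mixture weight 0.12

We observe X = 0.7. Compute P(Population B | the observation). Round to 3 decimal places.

0.426

P(component k | x) = π_k·f_k(x) / marginal(x), where marginal(x) = Σ_j π_j·f_j(x).
Exponential densities:
  p_A = 1.1·e^(−1.1·0.7) = 1.1·e^(−0.7700) = 0.509314
  p_B = 2.3·e^(−2.3·0.7) = 2.3·e^(−1.6100) = 0.459742
  p_C = 2.7·e^(−2.7·0.7) = 2.7·e^(−1.8900) = 0.407894
Prior × likelihood for each component:
  π_A·p_A = 0.44 × 0.509314 = 0.224098
  π_B·p_B = 0.44 × 0.459742 = 0.202286
  π_C·p_C = 0.12 × 0.407894 = 0.0489473
Evidence: 0.224098 + 0.202286 + 0.0489473 = 0.475332
P(Population B | data) = 0.202286 / 0.475332 ≈ 0.426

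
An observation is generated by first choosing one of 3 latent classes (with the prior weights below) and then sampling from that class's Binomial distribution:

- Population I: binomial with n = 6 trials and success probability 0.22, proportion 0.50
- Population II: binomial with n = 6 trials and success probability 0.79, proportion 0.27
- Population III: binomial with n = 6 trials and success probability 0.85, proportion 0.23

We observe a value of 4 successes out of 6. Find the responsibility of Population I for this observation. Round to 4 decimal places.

0.0885

P(component k | x) = w_k·f_k(x) / marginal(x), where marginal(x) = Σ_j w_j·f_j(x).
Binomial probabilities:
  p_I = 0.0213782
  p_II = 0.257655
  p_III = 0.176177
Prior × likelihood for each component:
  w_I·p_I = 0.50 × 0.0213782 = 0.0106891
  w_II·p_II = 0.27 × 0.257655 = 0.0695668
  w_III·p_III = 0.23 × 0.176177 = 0.0405207
Denominator: 0.0106891 + 0.0695668 + 0.0405207 = 0.120777
P(Population I | 4 successes out of 6) = 0.0106891 / 0.120777 ≈ 0.0885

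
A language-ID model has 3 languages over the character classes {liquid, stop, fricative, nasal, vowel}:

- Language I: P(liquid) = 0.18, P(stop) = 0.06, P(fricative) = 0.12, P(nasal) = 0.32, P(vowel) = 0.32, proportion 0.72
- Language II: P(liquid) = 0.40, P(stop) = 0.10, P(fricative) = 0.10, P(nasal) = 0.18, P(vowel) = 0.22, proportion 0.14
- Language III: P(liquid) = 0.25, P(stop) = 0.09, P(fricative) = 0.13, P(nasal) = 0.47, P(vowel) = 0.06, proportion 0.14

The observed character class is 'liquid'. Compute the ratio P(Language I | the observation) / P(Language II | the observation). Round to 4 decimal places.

Since P(k|x) ∝ w_k f_k(x), the posterior odds are w_i f_i(x) / (w_j f_j(x)).
Categorical probabilities:
  L_I = P(liquid | comp) = 0.18
  L_II = P(liquid | comp) = 0.40
  L_III = P(liquid | comp) = 0.25
0.1296 / 0.056 ≈ 2.3143

2.3143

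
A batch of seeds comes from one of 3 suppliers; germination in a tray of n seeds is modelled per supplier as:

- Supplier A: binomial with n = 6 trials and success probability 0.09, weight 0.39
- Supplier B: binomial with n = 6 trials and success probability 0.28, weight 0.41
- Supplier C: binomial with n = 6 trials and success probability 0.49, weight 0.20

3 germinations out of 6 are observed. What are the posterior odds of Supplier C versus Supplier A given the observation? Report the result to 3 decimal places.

14.568

Only the two components matter; the odds are (w_i f_i(x)) / (w_j f_j(x)).
Component likelihoods at x = 3 germinations out of 6:
  L_A = C(6,3)·0.09^3·0.91^3 = 20·0.000729·0.753571 = 0.0109871
  L_B = C(6,3)·0.28^3·0.72^3 = 20·0.021952·0.373248 = 0.163871
  L_C = C(6,3)·0.49^3·0.51^3 = 20·0.117649·0.132651 = 0.312125
Posterior odds = (w_C·L_C) / (w_A·L_A) = (0.20·0.312125) / (0.39·0.0109871) = 0.062425 / 0.00428496 ≈ 14.568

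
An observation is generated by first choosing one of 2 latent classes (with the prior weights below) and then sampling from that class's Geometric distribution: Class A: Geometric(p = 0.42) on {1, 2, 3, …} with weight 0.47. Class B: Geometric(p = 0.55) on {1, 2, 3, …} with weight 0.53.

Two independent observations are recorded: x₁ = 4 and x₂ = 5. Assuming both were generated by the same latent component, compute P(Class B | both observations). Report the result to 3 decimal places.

0.247

P(component k | x) = P(Z=k)·f_k(x) / marginal(x), where marginal(x) = Σ_j P(Z=j)·f_j(x).
Since both observations come from the same component, the likelihood for component k is f_k(x₁)·f_k(x₂).
  L_A = [0.081947] × [0.0475293] = 0.00389488
  L_B = [0.0501187] × [0.0225534] = 0.00113035
Multiply by the mixture weights:
  P(Z=A)·L_A = 0.47 × 0.00389488 = 0.0018306
  P(Z=B)·L_B = 0.53 × 0.00113035 = 0.000599086
Denominator: 0.0018306 + 0.000599086 = 0.00242968
Responsibility of Class B: 0.000599086 / 0.00242968 ≈ 0.247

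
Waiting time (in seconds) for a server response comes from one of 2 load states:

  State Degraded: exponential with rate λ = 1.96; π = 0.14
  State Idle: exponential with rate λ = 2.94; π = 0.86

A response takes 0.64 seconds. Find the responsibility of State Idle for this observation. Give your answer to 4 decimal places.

0.8311

The responsibility of component k is π_k f_k(x) divided by Σ_j π_j f_j(x).
Evaluate each component's likelihood at the observed value:
  p_Degraded = 1.96·e^(−1.96·0.64) = 1.96·e^(−1.2544) = 0.559084
  p_Idle = 2.94·e^(−2.94·0.64) = 2.94·e^(−1.8816) = 0.447898
Multiply by the mixture weights:
  π_Degraded·p_Degraded = 0.14 × 0.559084 = 0.0782718
  π_Idle·p_Idle = 0.86 × 0.447898 = 0.385192
Evidence: 0.0782718 + 0.385192 = 0.463464
Responsibility of State Idle: 0.385192 / 0.463464 ≈ 0.8311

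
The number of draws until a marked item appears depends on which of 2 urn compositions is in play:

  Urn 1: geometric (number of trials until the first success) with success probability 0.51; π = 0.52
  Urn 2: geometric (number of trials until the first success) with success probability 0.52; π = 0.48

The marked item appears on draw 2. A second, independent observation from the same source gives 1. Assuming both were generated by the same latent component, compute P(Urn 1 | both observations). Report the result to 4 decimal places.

0.5155

Apply Bayes' rule: the posterior for each component is proportional to its prior times its likelihood at x.
Since both observations come from the same component, the likelihood for component k is f_k(x₁)·f_k(x₂).
  p_1 = [0.2499] × [0.51] = 0.127449
  p_2 = [0.2496] × [0.52] = 0.129792
Prior × likelihood for each component:
  w_1·p_1 = 0.52 × 0.127449 = 0.0662735
  w_2·p_2 = 0.48 × 0.129792 = 0.0623002
Evidence: 0.0662735 + 0.0623002 = 0.128574
P(Urn 1 | x₁, x₂) = 0.0662735 / 0.128574 ≈ 0.5155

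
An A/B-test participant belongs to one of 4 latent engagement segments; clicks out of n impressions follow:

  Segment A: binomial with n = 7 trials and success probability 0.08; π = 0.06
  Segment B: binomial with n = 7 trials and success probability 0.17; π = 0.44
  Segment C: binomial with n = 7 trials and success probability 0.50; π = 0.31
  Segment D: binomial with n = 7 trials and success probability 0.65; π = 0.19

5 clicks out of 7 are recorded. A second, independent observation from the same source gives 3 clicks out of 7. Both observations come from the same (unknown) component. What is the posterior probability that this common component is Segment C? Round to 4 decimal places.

0.6275

Apply Bayes' rule: the posterior for each component is proportional to its prior times its likelihood at x.
Since both observations come from the same component, the likelihood for component k is f_k(x₁)·f_k(x₂).
  L_A = [5.82432e-05] × [0.0128378] = 7.47712e-07
  L_B = [0.00205409] × [0.081607] = 0.000167628
  L_C = [0.164062] × [0.273438] = 0.0448608
  L_D = [0.298485] × [0.144238] = 0.0430529
Unnormalised posteriors:
  π_A·L_A = 0.06 × 7.47712e-07 = 4.48627e-08
  π_B·L_B = 0.44 × 0.000167628 = 7.37564e-05
  π_C·L_C = 0.31 × 0.0448608 = 0.0139069
  π_D·L_D = 0.19 × 0.0430529 = 0.00818005
Denominator: 4.48627e-08 + 7.37564e-05 + 0.0139069 + 0.00818005 = 0.0221607
So the posterior for Segment C is 0.0139069 / 0.0221607 ≈ 0.6275.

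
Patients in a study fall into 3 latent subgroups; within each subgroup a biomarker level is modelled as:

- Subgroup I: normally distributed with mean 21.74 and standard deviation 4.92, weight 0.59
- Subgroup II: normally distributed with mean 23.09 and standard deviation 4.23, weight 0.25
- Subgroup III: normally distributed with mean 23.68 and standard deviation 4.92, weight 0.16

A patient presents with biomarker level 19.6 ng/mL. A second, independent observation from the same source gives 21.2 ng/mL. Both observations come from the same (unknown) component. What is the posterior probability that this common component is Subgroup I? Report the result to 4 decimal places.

The responsibility of component k is w_k f_k(x) divided by Σ_j w_j f_j(x).
Since both observations come from the same component, the likelihood for component k is f_k(x₁)·f_k(x₂).
  p_I = [0.0737671] × [0.0805989] = 0.00594555
  p_II = [0.0671047] × [0.085353] = 0.00572759
  p_III = [0.0574931] × [0.0714121] = 0.0041057
Multiply by the mixture weights:
  w_I·p_I = 0.59 × 0.00594555 = 0.00350787
  w_II·p_II = 0.25 × 0.00572759 = 0.0014319
  w_III·p_III = 0.16 × 0.0041057 = 0.000656913
Normaliser: 0.00350787 + 0.0014319 + 0.000656913 = 0.00559668
So the posterior for Subgroup I is 0.00350787 / 0.00559668 ≈ 0.6268.

0.6268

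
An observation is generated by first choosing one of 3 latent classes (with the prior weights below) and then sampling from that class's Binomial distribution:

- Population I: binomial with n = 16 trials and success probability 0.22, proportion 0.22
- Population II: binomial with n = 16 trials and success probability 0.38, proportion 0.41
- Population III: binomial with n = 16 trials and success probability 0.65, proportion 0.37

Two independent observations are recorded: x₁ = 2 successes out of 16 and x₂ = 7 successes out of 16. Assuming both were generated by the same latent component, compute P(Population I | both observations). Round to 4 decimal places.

By Bayes' theorem, P(k | x) = w_k f_k(x) / Σ_j w_j f_j(x).
Since both observations come from the same component, the likelihood for component k is f_k(x₁)·f_k(x₂).
  f_I = [C(16,2)·0.22^2·0.78^14 = 120·0.0484·0.0308549 = 0.179205] × [0.0304955] = 0.00546496
  f_II = [C(16,2)·0.38^2·0.62^14 = 120·0.1444·0.00124018 = 0.0214898] × [0.177189] = 0.00380775
  f_III = [C(16,2)·0.65^2·0.35^14 = 120·0.4225·4.13955e-07 = 2.09875e-05] × [0.044201] = 9.27668e-07
Multiply by the mixture weights:
  w_I·f_I = 0.22 × 0.00546496 = 0.00120229
  w_II·f_II = 0.41 × 0.00380775 = 0.00156118
  w_III·f_III = 0.37 × 9.27668e-07 = 3.43237e-07
Evidence: 0.00120229 + 0.00156118 + 3.43237e-07 = 0.00276381
P(Population I | x₁, x₂) = 0.00120229 / 0.00276381 ≈ 0.4350

0.4350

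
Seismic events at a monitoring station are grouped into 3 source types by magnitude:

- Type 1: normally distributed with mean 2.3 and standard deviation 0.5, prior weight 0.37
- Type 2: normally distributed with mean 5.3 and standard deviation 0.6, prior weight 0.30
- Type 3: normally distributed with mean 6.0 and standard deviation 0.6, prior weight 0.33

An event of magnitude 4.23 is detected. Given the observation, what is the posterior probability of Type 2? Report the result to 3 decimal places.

0.931

P(component k | x) = π_k·f_k(x) / marginal(x), where marginal(x) = Σ_j π_j·f_j(x).
Evaluate each component's likelihood at the observed value:
  L_1 = (1/(0.5·√(2π)))·exp(−(4.23−2.3)²/(2·0.5²)) = 0.797885·exp(-7.44980) = 0.000464016
  L_2 = (1/(0.6·√(2π)))·exp(−(4.23−5.3)²/(2·0.6²)) = 0.664904·exp(-1.59014) = 0.135572
  L_3 = (1/(0.6·√(2π)))·exp(−(4.23−6.0)²/(2·0.6²)) = 0.664904·exp(-4.35125) = 0.00857107
Prior × likelihood for each component:
  π_1·L_1 = 0.37 × 0.000464016 = 0.000171686
  π_2·L_2 = 0.30 × 0.135572 = 0.0406716
  π_3·L_3 = 0.33 × 0.00857107 = 0.00282845
Evidence: 0.000171686 + 0.0406716 + 0.00282845 = 0.0436718
P(Type 2 | the observation) = 0.0406716 / 0.0436718 ≈ 0.931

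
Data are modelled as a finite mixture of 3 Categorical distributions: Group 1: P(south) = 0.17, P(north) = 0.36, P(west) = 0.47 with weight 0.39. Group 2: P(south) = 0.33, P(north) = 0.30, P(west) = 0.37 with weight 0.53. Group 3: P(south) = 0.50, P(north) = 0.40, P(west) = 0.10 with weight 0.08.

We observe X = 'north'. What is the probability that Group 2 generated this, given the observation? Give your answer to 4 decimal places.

P(component k | x) = P(Z=k)·f_k(x) / marginal(x), where marginal(x) = Σ_j P(Z=j)·f_j(x).
Evaluate each component's likelihood at the observed value:
  L_1 = P(north | comp) = 0.36
  L_2 = P(north | comp) = 0.30
  L_3 = P(north | comp) = 0.40
Unnormalised posteriors:
  P(Z=1)·L_1 = 0.39 × 0.36 = 0.1404
  P(Z=2)·L_2 = 0.53 × 0.3 = 0.159
  P(Z=3)·L_3 = 0.08 × 0.4 = 0.032
Sum: 0.1404 + 0.159 + 0.032 = 0.3314
P(Group 2 | data) ≈ 0.4798

0.4798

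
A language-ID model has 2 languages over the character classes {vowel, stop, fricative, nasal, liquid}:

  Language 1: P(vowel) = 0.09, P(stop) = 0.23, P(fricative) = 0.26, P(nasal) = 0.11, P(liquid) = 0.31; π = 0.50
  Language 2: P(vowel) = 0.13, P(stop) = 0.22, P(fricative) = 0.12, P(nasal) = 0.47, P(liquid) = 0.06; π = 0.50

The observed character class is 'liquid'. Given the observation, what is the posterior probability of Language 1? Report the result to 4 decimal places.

0.8378

By Bayes' theorem, P(k | x) = P(Z=k) f_k(x) / Σ_j P(Z=j) f_j(x).
Evaluate each component's likelihood at the observed value:
  L_1 = P(liquid | comp) = 0.31
  L_2 = P(liquid | comp) = 0.06
Prior × likelihood for each component:
  P(Z=1)·L_1 = 0.50 × 0.31 = 0.155
  P(Z=2)·L_2 = 0.50 × 0.06 = 0.03
Denominator: 0.155 + 0.03 = 0.185
So the posterior for Language 1 is 0.155 / 0.185 ≈ 0.8378.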